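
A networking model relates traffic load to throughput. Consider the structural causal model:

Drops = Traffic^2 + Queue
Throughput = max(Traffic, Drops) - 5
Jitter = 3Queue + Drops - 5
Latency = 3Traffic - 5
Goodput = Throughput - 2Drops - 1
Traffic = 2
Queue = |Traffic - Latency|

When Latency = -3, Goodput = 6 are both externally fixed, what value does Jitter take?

19

Setting Latency = -3, Goodput = 6 by intervention discards those variables' equations.
Queue = |Traffic - Latency|  [with Traffic=2, Latency=-3]  = 5
Drops = Traffic^2 + Queue  [with Traffic=2, Queue=5]  = 9
Jitter = 3Queue + Drops - 5  [with Queue=5, Drops=9]  = 19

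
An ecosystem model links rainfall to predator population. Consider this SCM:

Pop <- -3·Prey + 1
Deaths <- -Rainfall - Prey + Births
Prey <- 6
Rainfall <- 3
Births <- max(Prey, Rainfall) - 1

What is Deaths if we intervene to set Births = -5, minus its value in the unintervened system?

-10

The intervention breaks the incoming arrows to Births: Births <- max(Prey, Rainfall) - 1 no longer applies, and Births = -5.
Deaths = -Rainfall - Prey + Births  [with Rainfall=3, Prey=6, Births=-5]  = -14
Without intervention: Births = max(Prey, Rainfall) - 1  [with Prey=6, Rainfall=3]  = 5; Deaths = -Rainfall - Prey + Births  [with Rainfall=3, Prey=6, Births=5]  = -4.
Change = -14 − (-4) = -10.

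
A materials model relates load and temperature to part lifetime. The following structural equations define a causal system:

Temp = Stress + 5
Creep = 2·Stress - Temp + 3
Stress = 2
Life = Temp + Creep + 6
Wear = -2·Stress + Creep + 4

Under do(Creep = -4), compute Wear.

The intervention breaks the incoming arrows to Creep: Creep = 2·Stress - Temp + 3 no longer applies, and Creep = -4.
Wear = -2·Stress + Creep + 4  [with Stress=2, Creep=-4]  = -4

-4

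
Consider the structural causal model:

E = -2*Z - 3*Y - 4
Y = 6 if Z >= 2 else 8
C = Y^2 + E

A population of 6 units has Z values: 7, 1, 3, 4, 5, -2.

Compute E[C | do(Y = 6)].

The intervention sets Y=6 in all 6 units regardless of Z. Recomputing C per unit gives 0, 12, 8, 6, 4, 18; average 8.

8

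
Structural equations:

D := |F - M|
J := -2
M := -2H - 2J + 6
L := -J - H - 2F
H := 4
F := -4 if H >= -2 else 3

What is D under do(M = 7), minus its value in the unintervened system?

do(M=7) replaces the equation M := -2H - 2J + 6 with the constant M = 7.
F = -4 if H >= -2 else 3  [with H=4]  = -4
D = |F - M|  [with F=-4, M=7]  = 11
Without intervention: M = -2H - 2J + 6  [with H=4, J=-2]  = 2; F = -4 if H >= -2 else 3  [with H=4]  = -4; D = |F - M|  [with F=-4, M=2]  = 6.
Change = 11 − 6 = 5.

5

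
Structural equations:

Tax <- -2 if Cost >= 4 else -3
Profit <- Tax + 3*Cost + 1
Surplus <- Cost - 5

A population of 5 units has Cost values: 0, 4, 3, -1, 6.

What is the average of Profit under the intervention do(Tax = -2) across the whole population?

6.2

Every unit gets Tax=-2 under the intervention. Profit values become -1, 11, 8, -4, 17; E[Profit|do(Tax=-2)] = 6.2.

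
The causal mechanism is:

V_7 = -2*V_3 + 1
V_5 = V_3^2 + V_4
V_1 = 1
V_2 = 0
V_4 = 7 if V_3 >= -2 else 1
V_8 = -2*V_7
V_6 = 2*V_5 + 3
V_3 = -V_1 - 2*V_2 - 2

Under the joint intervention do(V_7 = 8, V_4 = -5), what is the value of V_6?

11

Setting V_7 = 8, V_4 = -5 by intervention discards those variables' equations.
V_3 = -V_1 - 2*V_2 - 2  [with V_1=1, V_2=0]  = -3
V_5 = V_3^2 + V_4  [with V_3=-3, V_4=-5]  = 4
V_6 = 2*V_5 + 3  [with V_5=4]  = 11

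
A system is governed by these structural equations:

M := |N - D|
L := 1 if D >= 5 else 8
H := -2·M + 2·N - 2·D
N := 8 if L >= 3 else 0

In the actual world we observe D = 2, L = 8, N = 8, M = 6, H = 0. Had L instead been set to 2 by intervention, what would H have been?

-8

do(L=2) replaces the equation L := 1 if D >= 5 else 8 with the constant L = 2.
N = 8 if L >= 3 else 0  [with L=2]  = 0
M = |N - D|  [with N=0, D=2]  = 2
H = -2·M + 2·N - 2·D  [with M=2, N=0, D=2]  = -8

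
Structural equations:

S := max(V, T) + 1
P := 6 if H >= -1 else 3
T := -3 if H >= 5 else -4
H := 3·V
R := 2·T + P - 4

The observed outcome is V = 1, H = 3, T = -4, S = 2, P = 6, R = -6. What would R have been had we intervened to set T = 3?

8

The intervention breaks the incoming arrows to T: T := -3 if H >= 5 else -4 no longer applies, and T = 3.
H = 3·V  [with V=1]  = 3
P = 6 if H >= -1 else 3  [with H=3]  = 6
R = 2·T + P - 4  [with T=3, P=6]  = 8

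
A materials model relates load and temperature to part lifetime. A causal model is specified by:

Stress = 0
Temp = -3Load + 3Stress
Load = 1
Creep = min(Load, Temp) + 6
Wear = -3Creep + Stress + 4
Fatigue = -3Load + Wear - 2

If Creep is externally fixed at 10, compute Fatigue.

-31

Under do(Creep=10), the mechanism Creep = min(Load, Temp) + 6 is discarded; Creep is fixed at 10.
Wear = -3Creep + Stress + 4  [with Creep=10, Stress=0]  = -26
Fatigue = -3Load + Wear - 2  [with Load=1, Wear=-26]  = -31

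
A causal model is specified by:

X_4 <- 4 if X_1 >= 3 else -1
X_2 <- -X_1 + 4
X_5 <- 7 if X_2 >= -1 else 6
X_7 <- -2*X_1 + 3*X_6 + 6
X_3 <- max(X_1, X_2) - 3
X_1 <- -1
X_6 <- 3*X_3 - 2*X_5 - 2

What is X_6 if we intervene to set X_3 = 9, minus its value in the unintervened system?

The intervention breaks the incoming arrows to X_3: X_3 <- max(X_1, X_2) - 3 no longer applies, and X_3 = 9.
X_2 = -X_1 + 4  [with X_1=-1]  = 5
X_5 = 7 if X_2 >= -1 else 6  [with X_2=5]  = 7
X_6 = 3*X_3 - 2*X_5 - 2  [with X_3=9, X_5=7]  = 11
Without intervention: X_2 = -X_1 + 4  [with X_1=-1]  = 5; X_3 = max(X_1, X_2) - 3  [with X_1=-1, X_2=5]  = 2; X_5 = 7 if X_2 >= -1 else 6  [with X_2=5]  = 7; X_6 = 3*X_3 - 2*X_5 - 2  [with X_3=2, X_5=7]  = -10.
Change = 11 − (-10) = 21.

21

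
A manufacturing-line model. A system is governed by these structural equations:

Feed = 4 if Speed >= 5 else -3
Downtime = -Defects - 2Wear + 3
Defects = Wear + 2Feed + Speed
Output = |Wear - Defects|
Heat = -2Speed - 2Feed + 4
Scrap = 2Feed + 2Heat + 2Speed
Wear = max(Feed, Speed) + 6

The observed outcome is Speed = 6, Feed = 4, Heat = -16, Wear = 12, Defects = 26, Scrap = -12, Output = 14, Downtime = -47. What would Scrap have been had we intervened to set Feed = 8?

-20

Under do(Feed=8), the mechanism Feed = 4 if Speed >= 5 else -3 is discarded; Feed is fixed at 8.
Heat = -2Speed - 2Feed + 4  [with Speed=6, Feed=8]  = -24
Scrap = 2Feed + 2Heat + 2Speed  [with Feed=8, Heat=-24, Speed=6]  = -20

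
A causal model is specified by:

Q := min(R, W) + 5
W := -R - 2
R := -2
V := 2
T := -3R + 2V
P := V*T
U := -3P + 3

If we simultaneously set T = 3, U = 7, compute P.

The joint intervention fixes T = 3, U = 7, removing each variable's own equation.
P = V*T  [with V=2, T=3]  = 6

6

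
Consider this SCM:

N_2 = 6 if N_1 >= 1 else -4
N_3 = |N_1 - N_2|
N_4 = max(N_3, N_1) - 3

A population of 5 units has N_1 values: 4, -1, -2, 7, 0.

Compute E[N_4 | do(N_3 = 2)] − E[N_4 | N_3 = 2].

0.4

do(N_3=2) breaks N_3's dependence on N_1. With N_3=2 fixed, N_4 across the units is 1, -1, -1, 4, -1, mean 0.4.
Observing N_3=2 restricts to units where N_3's equation naturally yields 2: N_1 ∈ {4, -2}. In that subpopulation N_4 = 1, -1, mean 0.
Difference = 0.4 − 0 = 0.4.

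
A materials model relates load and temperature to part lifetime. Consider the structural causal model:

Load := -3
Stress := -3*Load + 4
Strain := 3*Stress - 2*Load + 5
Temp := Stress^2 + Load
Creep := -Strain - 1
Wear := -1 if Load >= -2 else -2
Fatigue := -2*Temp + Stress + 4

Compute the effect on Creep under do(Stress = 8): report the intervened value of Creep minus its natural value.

15

do(Stress=8) replaces the equation Stress := -3*Load + 4 with the constant Stress = 8.
Strain = 3*Stress - 2*Load + 5  [with Stress=8, Load=-3]  = 35
Creep = -Strain - 1  [with Strain=35]  = -36
Without intervention: Stress = -3*Load + 4  [with Load=-3]  = 13; Strain = 3*Stress - 2*Load + 5  [with Stress=13, Load=-3]  = 50; Creep = -Strain - 1  [with Strain=50]  = -51.
Change = -36 − (-51) = 15.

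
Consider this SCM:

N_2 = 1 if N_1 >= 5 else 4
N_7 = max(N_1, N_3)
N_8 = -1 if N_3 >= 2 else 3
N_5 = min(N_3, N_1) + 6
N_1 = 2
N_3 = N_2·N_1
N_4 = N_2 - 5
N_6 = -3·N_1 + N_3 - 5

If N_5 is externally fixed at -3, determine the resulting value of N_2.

Under do(N_5=-3), the mechanism N_5 = min(N_3, N_1) + 6 is discarded; N_5 is fixed at -3.
No directed path runs from N_5 to N_2, so N_2 keeps its natural value.
N_2 = 1 if N_1 >= 5 else 4  [with N_1=2]  = 4

4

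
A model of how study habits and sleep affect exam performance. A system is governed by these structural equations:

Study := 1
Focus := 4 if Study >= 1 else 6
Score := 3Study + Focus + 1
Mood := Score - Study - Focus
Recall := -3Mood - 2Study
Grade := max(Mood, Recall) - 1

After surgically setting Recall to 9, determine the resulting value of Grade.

8

The intervention breaks the incoming arrows to Recall: Recall := -3Mood - 2Study no longer applies, and Recall = 9.
Focus = 4 if Study >= 1 else 6  [with Study=1]  = 4
Score = 3Study + Focus + 1  [with Study=1, Focus=4]  = 8
Mood = Score - Study - Focus  [with Score=8, Study=1, Focus=4]  = 3
Grade = max(Mood, Recall) - 1  [with Mood=3, Recall=9]  = 8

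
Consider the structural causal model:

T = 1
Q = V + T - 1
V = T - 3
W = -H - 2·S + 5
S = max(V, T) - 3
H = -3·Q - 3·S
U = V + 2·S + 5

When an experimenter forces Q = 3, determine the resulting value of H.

The intervention breaks the incoming arrows to Q: Q = V + T - 1 no longer applies, and Q = 3.
V = T - 3  [with T=1]  = -2
S = max(V, T) - 3  [with V=-2, T=1]  = -2
H = -3·Q - 3·S  [with Q=3, S=-2]  = -3

-3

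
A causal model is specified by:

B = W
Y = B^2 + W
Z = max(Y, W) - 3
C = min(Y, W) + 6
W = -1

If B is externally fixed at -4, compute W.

-1

Under do(B=-4), the mechanism B = W is discarded; B is fixed at -4.
W is not downstream of the intervention, so its value is determined by the original equations.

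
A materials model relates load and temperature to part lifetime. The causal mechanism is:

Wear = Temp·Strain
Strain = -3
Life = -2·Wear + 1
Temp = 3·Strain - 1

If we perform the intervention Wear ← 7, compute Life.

The intervention breaks the incoming arrows to Wear: Wear = Temp·Strain no longer applies, and Wear = 7.
Life = -2·Wear + 1  [with Wear=7]  = -13

-13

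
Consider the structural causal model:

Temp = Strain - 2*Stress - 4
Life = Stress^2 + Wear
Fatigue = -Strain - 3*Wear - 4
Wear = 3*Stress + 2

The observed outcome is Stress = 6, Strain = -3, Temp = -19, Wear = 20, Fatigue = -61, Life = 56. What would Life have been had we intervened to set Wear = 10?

46

Under do(Wear=10), the mechanism Wear = 3*Stress + 2 is discarded; Wear is fixed at 10.
Life = Stress^2 + Wear  [with Stress=6, Wear=10]  = 46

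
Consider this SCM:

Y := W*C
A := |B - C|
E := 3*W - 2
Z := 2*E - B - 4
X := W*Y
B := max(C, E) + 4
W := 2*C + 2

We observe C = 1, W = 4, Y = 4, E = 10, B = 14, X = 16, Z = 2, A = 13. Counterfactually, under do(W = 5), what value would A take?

do(W=5) replaces the equation W := 2*C + 2 with the constant W = 5.
E = 3*W - 2  [with W=5]  = 13
B = max(C, E) + 4  [with C=1, E=13]  = 17
A = |B - C|  [with B=17, C=1]  = 16

16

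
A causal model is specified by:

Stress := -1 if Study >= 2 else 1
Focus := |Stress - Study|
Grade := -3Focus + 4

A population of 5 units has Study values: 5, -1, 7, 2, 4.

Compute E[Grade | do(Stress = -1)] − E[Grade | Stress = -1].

Under do(Stress=-1), Stress's equation is replaced by Stress=-1 for every unit. Per-unit Grade: -14, 4, -20, -5, -11. Mean = -9.2.
Conditioning on Stress=-1 selects the 4 unit(s) with Study ∈ {5, 7, 2, 4}. Their Grade values: -14, -20, -5, -11. Mean = -12.5.
Difference = -9.2 − (-12.5) = 3.3.

3.3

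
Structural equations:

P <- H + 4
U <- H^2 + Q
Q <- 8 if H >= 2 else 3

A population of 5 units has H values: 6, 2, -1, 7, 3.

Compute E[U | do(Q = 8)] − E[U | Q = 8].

do(Q=8) breaks Q's dependence on H. With Q=8 fixed, U across the units is 44, 12, 9, 57, 17, mean 27.8.
E[U|Q=8] averages over only the 4 units with Q=8 (H = 6, 2, 7, 3): U = 44, 12, 57, 17, mean 32.5.
Difference = 27.8 − 32.5 = -4.7.

-4.7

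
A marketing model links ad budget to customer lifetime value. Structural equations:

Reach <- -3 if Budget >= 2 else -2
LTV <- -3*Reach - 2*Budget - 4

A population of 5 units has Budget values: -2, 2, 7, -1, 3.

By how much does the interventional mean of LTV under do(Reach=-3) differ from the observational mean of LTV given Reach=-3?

4.4

Every unit gets Reach=-3 under the intervention. LTV values become 9, 1, -9, 7, -1; E[LTV|do(Reach=-3)] = 1.4.
E[LTV|Reach=-3] averages over only the 3 units with Reach=-3 (Budget = 2, 7, 3): LTV = 1, -9, -1, mean -3.
Difference = 1.4 − (-3) = 4.4.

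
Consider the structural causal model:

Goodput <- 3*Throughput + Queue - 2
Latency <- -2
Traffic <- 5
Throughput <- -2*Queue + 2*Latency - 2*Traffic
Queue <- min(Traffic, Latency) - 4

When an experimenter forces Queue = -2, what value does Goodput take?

-34

do(Queue=-2) replaces the equation Queue <- min(Traffic, Latency) - 4 with the constant Queue = -2.
Throughput = -2*Queue + 2*Latency - 2*Traffic  [with Queue=-2, Latency=-2, Traffic=5]  = -10
Goodput = 3*Throughput + Queue - 2  [with Throughput=-10, Queue=-2]  = -34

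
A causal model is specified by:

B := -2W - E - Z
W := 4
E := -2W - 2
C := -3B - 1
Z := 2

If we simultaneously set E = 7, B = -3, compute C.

8

Setting E = 7, B = -3 by intervention discards those variables' equations.
C = -3B - 1  [with B=-3]  = 8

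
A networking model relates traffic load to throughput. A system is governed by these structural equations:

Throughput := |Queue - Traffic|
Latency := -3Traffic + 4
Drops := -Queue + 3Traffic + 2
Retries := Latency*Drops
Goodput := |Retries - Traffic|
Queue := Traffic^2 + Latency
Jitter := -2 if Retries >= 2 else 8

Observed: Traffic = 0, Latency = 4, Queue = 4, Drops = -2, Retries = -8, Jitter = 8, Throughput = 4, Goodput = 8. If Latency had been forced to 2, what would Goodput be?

0

do(Latency=2) replaces the equation Latency := -3Traffic + 4 with the constant Latency = 2.
Queue = Traffic^2 + Latency  [with Traffic=0, Latency=2]  = 2
Drops = -Queue + 3Traffic + 2  [with Queue=2, Traffic=0]  = 0
Retries = Latency*Drops  [with Latency=2, Drops=0]  = 0
Goodput = |Retries - Traffic|  [with Retries=0, Traffic=0]  = 0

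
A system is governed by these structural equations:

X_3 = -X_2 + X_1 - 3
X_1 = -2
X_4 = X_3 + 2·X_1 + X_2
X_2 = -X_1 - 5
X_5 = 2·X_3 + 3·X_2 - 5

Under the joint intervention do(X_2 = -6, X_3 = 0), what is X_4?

Setting X_2 = -6, X_3 = 0 by intervention discards those variables' equations.
X_4 = X_3 + 2·X_1 + X_2  [with X_3=0, X_1=-2, X_2=-6]  = -10

-10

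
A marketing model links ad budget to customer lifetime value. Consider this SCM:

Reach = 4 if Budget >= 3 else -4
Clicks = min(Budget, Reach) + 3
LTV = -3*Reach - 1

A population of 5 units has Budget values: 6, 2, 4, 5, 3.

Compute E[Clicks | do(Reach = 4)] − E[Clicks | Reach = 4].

-0.35

The intervention sets Reach=4 in all 5 units regardless of Budget. Recomputing Clicks per unit gives 7, 5, 7, 7, 6; average 6.4.
E[Clicks|Reach=4] averages over only the 4 units with Reach=4 (Budget = 6, 4, 5, 3): Clicks = 7, 7, 7, 6, mean 6.75.
Difference = 6.4 − 6.75 = -0.35.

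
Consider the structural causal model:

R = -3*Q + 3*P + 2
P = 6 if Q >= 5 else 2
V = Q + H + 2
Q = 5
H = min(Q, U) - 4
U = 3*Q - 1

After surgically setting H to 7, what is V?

The intervention breaks the incoming arrows to H: H = min(Q, U) - 4 no longer applies, and H = 7.
V = Q + H + 2  [with Q=5, H=7]  = 14

14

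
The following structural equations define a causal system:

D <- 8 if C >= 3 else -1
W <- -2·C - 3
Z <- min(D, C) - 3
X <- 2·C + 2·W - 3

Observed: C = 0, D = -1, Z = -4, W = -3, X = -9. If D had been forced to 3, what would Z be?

The intervention breaks the incoming arrows to D: D <- 8 if C >= 3 else -1 no longer applies, and D = 3.
Z = min(D, C) - 3  [with D=3, C=0]  = -3

-3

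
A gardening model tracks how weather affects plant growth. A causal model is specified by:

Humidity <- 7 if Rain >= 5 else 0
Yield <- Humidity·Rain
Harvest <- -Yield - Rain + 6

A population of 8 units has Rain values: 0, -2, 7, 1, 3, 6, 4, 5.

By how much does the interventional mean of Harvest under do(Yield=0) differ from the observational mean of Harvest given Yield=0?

do(Yield=0) breaks Yield's dependence on Rain. With Yield=0 fixed, Harvest across the units is 6, 8, -1, 5, 3, 0, 2, 1, mean 3.
Conditioning on Yield=0 selects the 5 unit(s) with Rain ∈ {0, -2, 1, 3, 4}. Their Harvest values: 6, 8, 5, 3, 2. Mean = 4.8.
Difference = 3 − 4.8 = -1.8.

-1.8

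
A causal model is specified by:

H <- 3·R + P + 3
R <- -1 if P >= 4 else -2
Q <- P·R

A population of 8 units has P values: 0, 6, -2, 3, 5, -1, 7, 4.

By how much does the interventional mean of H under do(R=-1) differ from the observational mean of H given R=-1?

-2.75

Every unit gets R=-1 under the intervention. H values become 0, 6, -2, 3, 5, -1, 7, 4; E[H|do(R=-1)] = 2.75.
E[H|R=-1] averages over only the 4 units with R=-1 (P = 6, 5, 7, 4): H = 6, 5, 7, 4, mean 5.5.
Difference = 2.75 − 5.5 = -2.75.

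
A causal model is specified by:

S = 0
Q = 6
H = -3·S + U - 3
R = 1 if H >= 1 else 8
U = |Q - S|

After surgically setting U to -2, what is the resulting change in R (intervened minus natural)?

do(U=-2) replaces the equation U = |Q - S| with the constant U = -2.
H = -3·S + U - 3  [with S=0, U=-2]  = -5
R = 1 if H >= 1 else 8  [with H=-5]  = 8
Without intervention: U = |Q - S|  [with Q=6, S=0]  = 6; H = -3·S + U - 3  [with S=0, U=6]  = 3; R = 1 if H >= 1 else 8  [with H=3]  = 1.
Change = 8 − 1 = 7.

7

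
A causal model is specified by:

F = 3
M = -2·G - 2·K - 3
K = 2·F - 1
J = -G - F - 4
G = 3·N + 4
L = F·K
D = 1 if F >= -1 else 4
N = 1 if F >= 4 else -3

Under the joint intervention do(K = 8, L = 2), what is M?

Setting K = 8, L = 2 by intervention discards those variables' equations.
N = 1 if F >= 4 else -3  [with F=3]  = -3
G = 3·N + 4  [with N=-3]  = -5
M = -2·G - 2·K - 3  [with G=-5, K=8]  = -9

-9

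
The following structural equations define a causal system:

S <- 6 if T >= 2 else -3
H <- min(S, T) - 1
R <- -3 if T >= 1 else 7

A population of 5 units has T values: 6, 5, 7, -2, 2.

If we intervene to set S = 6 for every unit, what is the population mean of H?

Every unit gets S=6 under the intervention. H values become 5, 4, 5, -3, 1; E[H|do(S=6)] = 2.4.

2.4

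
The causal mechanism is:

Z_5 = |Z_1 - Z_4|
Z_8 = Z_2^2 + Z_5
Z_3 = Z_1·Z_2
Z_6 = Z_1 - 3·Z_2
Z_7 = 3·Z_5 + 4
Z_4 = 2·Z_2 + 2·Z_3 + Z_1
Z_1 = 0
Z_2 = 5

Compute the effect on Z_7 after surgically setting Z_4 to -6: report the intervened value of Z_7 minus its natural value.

The intervention breaks the incoming arrows to Z_4: Z_4 = 2·Z_2 + 2·Z_3 + Z_1 no longer applies, and Z_4 = -6.
Z_5 = |Z_1 - Z_4|  [with Z_1=0, Z_4=-6]  = 6
Z_7 = 3·Z_5 + 4  [with Z_5=6]  = 22
Without intervention: Z_3 = Z_1·Z_2  [with Z_1=0, Z_2=5]  = 0; Z_4 = 2·Z_2 + 2·Z_3 + Z_1  [with Z_2=5, Z_3=0, Z_1=0]  = 10; Z_5 = |Z_1 - Z_4|  [with Z_1=0, Z_4=10]  = 10; Z_7 = 3·Z_5 + 4  [with Z_5=10]  = 34.
Change = 22 − 34 = -12.

-12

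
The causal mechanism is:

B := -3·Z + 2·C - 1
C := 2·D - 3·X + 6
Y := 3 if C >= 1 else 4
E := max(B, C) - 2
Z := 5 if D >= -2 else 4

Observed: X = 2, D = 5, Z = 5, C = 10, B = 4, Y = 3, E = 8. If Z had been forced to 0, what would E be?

The intervention breaks the incoming arrows to Z: Z := 5 if D >= -2 else 4 no longer applies, and Z = 0.
C = 2·D - 3·X + 6  [with D=5, X=2]  = 10
B = -3·Z + 2·C - 1  [with Z=0, C=10]  = 19
E = max(B, C) - 2  [with B=19, C=10]  = 17

17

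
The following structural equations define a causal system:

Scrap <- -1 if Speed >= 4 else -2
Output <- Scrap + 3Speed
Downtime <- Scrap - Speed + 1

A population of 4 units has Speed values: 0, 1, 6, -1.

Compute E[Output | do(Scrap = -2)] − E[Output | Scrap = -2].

do(Scrap=-2) breaks Scrap's dependence on Speed. With Scrap=-2 fixed, Output across the units is -2, 1, 16, -5, mean 2.5.
Conditioning on Scrap=-2 selects the 3 unit(s) with Speed ∈ {0, 1, -1}. Their Output values: -2, 1, -5. Mean = -2.
Difference = 2.5 − (-2) = 4.5.

4.5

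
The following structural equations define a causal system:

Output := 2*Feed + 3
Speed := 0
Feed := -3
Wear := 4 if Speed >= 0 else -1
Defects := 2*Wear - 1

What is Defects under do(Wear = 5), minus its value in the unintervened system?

2

The intervention breaks the incoming arrows to Wear: Wear := 4 if Speed >= 0 else -1 no longer applies, and Wear = 5.
Defects = 2*Wear - 1  [with Wear=5]  = 9
Without intervention: Wear = 4 if Speed >= 0 else -1  [with Speed=0]  = 4; Defects = 2*Wear - 1  [with Wear=4]  = 7.
Change = 9 − 7 = 2.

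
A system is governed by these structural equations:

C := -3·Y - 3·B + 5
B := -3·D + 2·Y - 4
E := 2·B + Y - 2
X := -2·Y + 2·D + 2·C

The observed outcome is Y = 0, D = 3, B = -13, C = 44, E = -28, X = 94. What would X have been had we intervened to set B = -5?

46

The intervention breaks the incoming arrows to B: B := -3·D + 2·Y - 4 no longer applies, and B = -5.
C = -3·Y - 3·B + 5  [with Y=0, B=-5]  = 20
X = -2·Y + 2·D + 2·C  [with Y=0, D=3, C=20]  = 46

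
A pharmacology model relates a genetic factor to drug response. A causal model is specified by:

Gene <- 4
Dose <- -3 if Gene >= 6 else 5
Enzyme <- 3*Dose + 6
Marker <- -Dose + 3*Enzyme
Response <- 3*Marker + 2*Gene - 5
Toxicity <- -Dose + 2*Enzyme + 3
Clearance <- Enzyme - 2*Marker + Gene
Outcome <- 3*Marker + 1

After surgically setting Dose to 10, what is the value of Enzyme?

36

The intervention breaks the incoming arrows to Dose: Dose <- -3 if Gene >= 6 else 5 no longer applies, and Dose = 10.
Enzyme = 3*Dose + 6  [with Dose=10]  = 36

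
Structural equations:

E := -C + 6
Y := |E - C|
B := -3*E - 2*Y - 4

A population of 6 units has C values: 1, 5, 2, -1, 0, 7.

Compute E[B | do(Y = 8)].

-31

Under do(Y=8), Y's equation is replaced by Y=8 for every unit. Per-unit B: -35, -23, -32, -41, -38, -17. Mean = -31.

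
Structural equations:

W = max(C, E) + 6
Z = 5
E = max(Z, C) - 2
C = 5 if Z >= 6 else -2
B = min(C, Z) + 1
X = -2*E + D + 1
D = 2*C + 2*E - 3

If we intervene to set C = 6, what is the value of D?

Under do(C=6), the mechanism C = 5 if Z >= 6 else -2 is discarded; C is fixed at 6.
E = max(Z, C) - 2  [with Z=5, C=6]  = 4
D = 2*C + 2*E - 3  [with C=6, E=4]  = 17

17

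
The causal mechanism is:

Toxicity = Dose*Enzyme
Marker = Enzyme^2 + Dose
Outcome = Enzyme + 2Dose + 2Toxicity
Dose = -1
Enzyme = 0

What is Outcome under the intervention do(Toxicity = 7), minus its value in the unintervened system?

Intervening sets Toxicity = 7 and removes its equation (Toxicity = Dose*Enzyme).
Outcome = Enzyme + 2Dose + 2Toxicity  [with Enzyme=0, Dose=-1, Toxicity=7]  = 12
Without intervention: Toxicity = Dose*Enzyme  [with Dose=-1, Enzyme=0]  = 0; Outcome = Enzyme + 2Dose + 2Toxicity  [with Enzyme=0, Dose=-1, Toxicity=0]  = -2.
Change = 12 − (-2) = 14.

14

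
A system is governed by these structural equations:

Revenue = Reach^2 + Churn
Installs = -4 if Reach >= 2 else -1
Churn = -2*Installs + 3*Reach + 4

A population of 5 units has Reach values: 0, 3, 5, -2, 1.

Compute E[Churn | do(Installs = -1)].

10.2

Every unit gets Installs=-1 under the intervention. Churn values become 6, 15, 21, 0, 9; E[Churn|do(Installs=-1)] = 10.2.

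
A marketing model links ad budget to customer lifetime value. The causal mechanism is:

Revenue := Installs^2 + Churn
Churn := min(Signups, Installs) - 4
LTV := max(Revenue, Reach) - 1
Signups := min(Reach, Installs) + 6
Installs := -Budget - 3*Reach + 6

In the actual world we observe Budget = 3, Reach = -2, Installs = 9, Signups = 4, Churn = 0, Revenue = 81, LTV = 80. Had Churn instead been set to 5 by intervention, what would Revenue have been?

86

The intervention breaks the incoming arrows to Churn: Churn := min(Signups, Installs) - 4 no longer applies, and Churn = 5.
Installs = -Budget - 3*Reach + 6  [with Budget=3, Reach=-2]  = 9
Revenue = Installs^2 + Churn  [with Installs=9, Churn=5]  = 86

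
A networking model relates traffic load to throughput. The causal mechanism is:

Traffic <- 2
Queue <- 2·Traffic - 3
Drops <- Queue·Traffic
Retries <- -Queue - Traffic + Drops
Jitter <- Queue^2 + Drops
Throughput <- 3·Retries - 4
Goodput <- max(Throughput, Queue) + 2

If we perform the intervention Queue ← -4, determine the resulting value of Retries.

-6

Under do(Queue=-4), the mechanism Queue <- 2·Traffic - 3 is discarded; Queue is fixed at -4.
Drops = Queue·Traffic  [with Queue=-4, Traffic=2]  = -8
Retries = -Queue - Traffic + Drops  [with Queue=-4, Traffic=2, Drops=-8]  = -6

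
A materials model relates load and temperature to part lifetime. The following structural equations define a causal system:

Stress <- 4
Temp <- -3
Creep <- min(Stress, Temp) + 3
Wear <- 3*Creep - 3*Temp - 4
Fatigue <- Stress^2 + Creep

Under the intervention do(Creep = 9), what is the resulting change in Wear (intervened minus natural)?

27

The intervention breaks the incoming arrows to Creep: Creep <- min(Stress, Temp) + 3 no longer applies, and Creep = 9.
Wear = 3*Creep - 3*Temp - 4  [with Creep=9, Temp=-3]  = 32
Without intervention: Creep = min(Stress, Temp) + 3  [with Stress=4, Temp=-3]  = 0; Wear = 3*Creep - 3*Temp - 4  [with Creep=0, Temp=-3]  = 5.
Change = 32 − 5 = 27.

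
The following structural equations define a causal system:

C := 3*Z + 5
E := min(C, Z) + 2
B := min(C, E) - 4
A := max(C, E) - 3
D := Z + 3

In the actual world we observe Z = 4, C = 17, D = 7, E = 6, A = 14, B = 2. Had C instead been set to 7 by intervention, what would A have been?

4

do(C=7) replaces the equation C := 3*Z + 5 with the constant C = 7.
E = min(C, Z) + 2  [with C=7, Z=4]  = 6
A = max(C, E) - 3  [with C=7, E=6]  = 4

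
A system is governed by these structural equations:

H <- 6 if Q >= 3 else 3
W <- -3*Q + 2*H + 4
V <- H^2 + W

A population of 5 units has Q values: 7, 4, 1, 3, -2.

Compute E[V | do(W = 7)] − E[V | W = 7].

do(W=7) breaks W's dependence on Q. With W=7 fixed, V across the units is 43, 43, 16, 43, 16, mean 32.2.
Conditioning on W=7 selects the 2 unit(s) with Q ∈ {1, 3}. Their V values: 16, 43. Mean = 29.5.
Difference = 32.2 − 29.5 = 2.7.

2.7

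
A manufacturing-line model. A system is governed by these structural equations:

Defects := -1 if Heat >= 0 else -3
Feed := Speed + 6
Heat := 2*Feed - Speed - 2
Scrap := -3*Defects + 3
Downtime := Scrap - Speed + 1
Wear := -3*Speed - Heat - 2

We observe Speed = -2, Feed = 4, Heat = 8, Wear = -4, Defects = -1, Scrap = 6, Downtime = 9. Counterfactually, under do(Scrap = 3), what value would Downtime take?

6

Intervening sets Scrap = 3 and removes its equation (Scrap := -3*Defects + 3).
Downtime = Scrap - Speed + 1  [with Scrap=3, Speed=-2]  = 6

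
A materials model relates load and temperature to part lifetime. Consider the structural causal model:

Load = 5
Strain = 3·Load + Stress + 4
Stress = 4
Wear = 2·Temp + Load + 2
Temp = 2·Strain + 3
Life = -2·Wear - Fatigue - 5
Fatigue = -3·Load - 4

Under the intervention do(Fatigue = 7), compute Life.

-222

Intervening sets Fatigue = 7 and removes its equation (Fatigue = -3·Load - 4).
Strain = 3·Load + Stress + 4  [with Load=5, Stress=4]  = 23
Temp = 2·Strain + 3  [with Strain=23]  = 49
Wear = 2·Temp + Load + 2  [with Temp=49, Load=5]  = 105
Life = -2·Wear - Fatigue - 5  [with Wear=105, Fatigue=7]  = -222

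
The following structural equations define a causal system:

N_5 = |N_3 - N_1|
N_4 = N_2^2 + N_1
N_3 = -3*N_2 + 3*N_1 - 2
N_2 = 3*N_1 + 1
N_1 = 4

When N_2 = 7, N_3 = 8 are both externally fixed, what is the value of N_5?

Under do(N_2 = 7, N_3 = 8), each intervened variable's structural equation is replaced by its fixed value.
N_5 = |N_3 - N_1|  [with N_3=8, N_1=4]  = 4

4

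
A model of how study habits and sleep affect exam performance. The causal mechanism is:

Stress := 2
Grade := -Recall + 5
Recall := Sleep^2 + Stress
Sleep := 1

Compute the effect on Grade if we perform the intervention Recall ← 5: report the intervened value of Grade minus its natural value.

-2

The intervention breaks the incoming arrows to Recall: Recall := Sleep^2 + Stress no longer applies, and Recall = 5.
Grade = -Recall + 5  [with Recall=5]  = 0
Without intervention: Recall = Sleep^2 + Stress  [with Sleep=1, Stress=2]  = 3; Grade = -Recall + 5  [with Recall=3]  = 2.
Change = 0 − 2 = -2.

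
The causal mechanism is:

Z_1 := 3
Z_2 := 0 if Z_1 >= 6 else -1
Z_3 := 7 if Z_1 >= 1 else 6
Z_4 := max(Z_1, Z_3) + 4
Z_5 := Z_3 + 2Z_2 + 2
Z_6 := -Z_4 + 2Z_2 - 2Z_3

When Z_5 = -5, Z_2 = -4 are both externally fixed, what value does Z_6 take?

-33

The joint intervention fixes Z_5 = -5, Z_2 = -4, removing each variable's own equation.
Z_3 = 7 if Z_1 >= 1 else 6  [with Z_1=3]  = 7
Z_4 = max(Z_1, Z_3) + 4  [with Z_1=3, Z_3=7]  = 11
Z_6 = -Z_4 + 2Z_2 - 2Z_3  [with Z_4=11, Z_2=-4, Z_3=7]  = -33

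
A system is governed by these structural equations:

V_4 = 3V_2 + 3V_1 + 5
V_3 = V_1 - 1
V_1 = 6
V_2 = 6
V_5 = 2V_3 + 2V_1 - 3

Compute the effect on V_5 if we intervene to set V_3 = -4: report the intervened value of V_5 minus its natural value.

do(V_3=-4) replaces the equation V_3 = V_1 - 1 with the constant V_3 = -4.
V_5 = 2V_3 + 2V_1 - 3  [with V_3=-4, V_1=6]  = 1
Without intervention: V_3 = V_1 - 1  [with V_1=6]  = 5; V_5 = 2V_3 + 2V_1 - 3  [with V_3=5, V_1=6]  = 19.
Change = 1 − 19 = -18.

-18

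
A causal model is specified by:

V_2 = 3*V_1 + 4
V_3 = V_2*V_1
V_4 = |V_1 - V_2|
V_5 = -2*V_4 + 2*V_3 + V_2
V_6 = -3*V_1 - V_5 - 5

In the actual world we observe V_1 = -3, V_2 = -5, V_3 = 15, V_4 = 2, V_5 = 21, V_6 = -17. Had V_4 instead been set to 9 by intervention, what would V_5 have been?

7

Intervening sets V_4 = 9 and removes its equation (V_4 = |V_1 - V_2|).
V_2 = 3*V_1 + 4  [with V_1=-3]  = -5
V_3 = V_2*V_1  [with V_2=-5, V_1=-3]  = 15
V_5 = -2*V_4 + 2*V_3 + V_2  [with V_4=9, V_3=15, V_2=-5]  = 7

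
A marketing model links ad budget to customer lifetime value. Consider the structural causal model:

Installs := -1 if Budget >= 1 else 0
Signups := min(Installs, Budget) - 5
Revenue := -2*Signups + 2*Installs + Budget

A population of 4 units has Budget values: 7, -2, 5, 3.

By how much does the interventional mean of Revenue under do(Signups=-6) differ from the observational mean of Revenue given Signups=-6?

-1.25

Every unit gets Signups=-6 under the intervention. Revenue values become 17, 10, 15, 13; E[Revenue|do(Signups=-6)] = 13.75.
Observing Signups=-6 restricts to units where Signups's equation naturally yields -6: Budget ∈ {7, 5, 3}. In that subpopulation Revenue = 17, 15, 13, mean 15.
Difference = 13.75 − 15 = -1.25.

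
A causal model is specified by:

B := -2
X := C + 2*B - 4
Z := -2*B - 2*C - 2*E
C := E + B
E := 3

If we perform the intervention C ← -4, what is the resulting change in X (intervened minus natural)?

-5

The intervention breaks the incoming arrows to C: C := E + B no longer applies, and C = -4.
X = C + 2*B - 4  [with C=-4, B=-2]  = -12
Without intervention: C = E + B  [with E=3, B=-2]  = 1; X = C + 2*B - 4  [with C=1, B=-2]  = -7.
Change = -12 − (-7) = -5.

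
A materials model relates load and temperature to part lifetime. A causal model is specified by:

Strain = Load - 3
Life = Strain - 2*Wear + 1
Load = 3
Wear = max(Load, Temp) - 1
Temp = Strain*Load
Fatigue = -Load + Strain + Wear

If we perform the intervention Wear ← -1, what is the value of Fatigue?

Intervening sets Wear = -1 and removes its equation (Wear = max(Load, Temp) - 1).
Strain = Load - 3  [with Load=3]  = 0
Fatigue = -Load + Strain + Wear  [with Load=3, Strain=0, Wear=-1]  = -4

-4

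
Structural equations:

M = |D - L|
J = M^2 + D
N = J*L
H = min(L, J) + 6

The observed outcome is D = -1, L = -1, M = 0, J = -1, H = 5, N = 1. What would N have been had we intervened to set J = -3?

Under do(J=-3), the mechanism J = M^2 + D is discarded; J is fixed at -3.
N = J*L  [with J=-3, L=-1]  = 3

3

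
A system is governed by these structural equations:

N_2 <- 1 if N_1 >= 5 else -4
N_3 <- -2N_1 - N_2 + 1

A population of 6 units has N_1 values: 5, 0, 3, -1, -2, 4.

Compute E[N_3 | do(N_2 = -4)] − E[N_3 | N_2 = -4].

Under do(N_2=-4), N_2's equation is replaced by N_2=-4 for every unit. Per-unit N_3: -5, 5, -1, 7, 9, -3. Mean = 2.
Conditioning on N_2=-4 selects the 5 unit(s) with N_1 ∈ {0, 3, -1, -2, 4}. Their N_3 values: 5, -1, 7, 9, -3. Mean = 3.4.
Difference = 2 − 3.4 = -1.4.

-1.4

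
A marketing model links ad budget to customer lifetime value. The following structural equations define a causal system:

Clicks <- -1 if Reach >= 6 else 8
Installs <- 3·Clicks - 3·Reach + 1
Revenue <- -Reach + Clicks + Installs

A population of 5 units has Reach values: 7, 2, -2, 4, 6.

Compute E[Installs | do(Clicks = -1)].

Every unit gets Clicks=-1 under the intervention. Installs values become -23, -8, 4, -14, -20; E[Installs|do(Clicks=-1)] = -12.2.

-12.2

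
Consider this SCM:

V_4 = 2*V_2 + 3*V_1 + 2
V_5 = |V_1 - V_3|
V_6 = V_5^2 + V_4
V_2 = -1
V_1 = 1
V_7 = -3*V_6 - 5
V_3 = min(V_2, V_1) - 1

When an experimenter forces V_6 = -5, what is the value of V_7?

10

Intervening sets V_6 = -5 and removes its equation (V_6 = V_5^2 + V_4).
V_7 = -3*V_6 - 5  [with V_6=-5]  = 10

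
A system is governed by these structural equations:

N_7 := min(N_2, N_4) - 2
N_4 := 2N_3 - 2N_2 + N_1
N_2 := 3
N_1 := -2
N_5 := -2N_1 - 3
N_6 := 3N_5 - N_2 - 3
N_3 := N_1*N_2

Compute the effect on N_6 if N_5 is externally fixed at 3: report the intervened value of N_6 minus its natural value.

6

The intervention breaks the incoming arrows to N_5: N_5 := -2N_1 - 3 no longer applies, and N_5 = 3.
N_6 = 3N_5 - N_2 - 3  [with N_5=3, N_2=3]  = 3
Without intervention: N_5 = -2N_1 - 3  [with N_1=-2]  = 1; N_6 = 3N_5 - N_2 - 3  [with N_5=1, N_2=3]  = -3.
Change = 3 − (-3) = 6.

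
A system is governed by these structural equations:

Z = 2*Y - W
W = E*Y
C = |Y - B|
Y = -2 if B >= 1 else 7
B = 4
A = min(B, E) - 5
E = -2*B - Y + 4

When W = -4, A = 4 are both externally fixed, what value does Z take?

0

Setting W = -4, A = 4 by intervention discards those variables' equations.
Y = -2 if B >= 1 else 7  [with B=4]  = -2
Z = 2*Y - W  [with Y=-2, W=-4]  = 0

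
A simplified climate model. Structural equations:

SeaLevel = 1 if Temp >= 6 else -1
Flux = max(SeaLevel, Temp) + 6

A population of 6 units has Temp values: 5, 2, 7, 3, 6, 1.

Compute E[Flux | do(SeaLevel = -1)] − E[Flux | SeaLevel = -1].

1.25

The intervention sets SeaLevel=-1 in all 6 units regardless of Temp. Recomputing Flux per unit gives 11, 8, 13, 9, 12, 7; average 10.
Conditioning on SeaLevel=-1 selects the 4 unit(s) with Temp ∈ {5, 2, 3, 1}. Their Flux values: 11, 8, 9, 7. Mean = 8.75.
Difference = 10 − 8.75 = 1.25.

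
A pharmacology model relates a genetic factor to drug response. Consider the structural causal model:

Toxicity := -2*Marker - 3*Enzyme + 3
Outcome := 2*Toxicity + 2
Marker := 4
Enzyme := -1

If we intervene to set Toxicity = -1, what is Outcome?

0

The intervention breaks the incoming arrows to Toxicity: Toxicity := -2*Marker - 3*Enzyme + 3 no longer applies, and Toxicity = -1.
Outcome = 2*Toxicity + 2  [with Toxicity=-1]  = 0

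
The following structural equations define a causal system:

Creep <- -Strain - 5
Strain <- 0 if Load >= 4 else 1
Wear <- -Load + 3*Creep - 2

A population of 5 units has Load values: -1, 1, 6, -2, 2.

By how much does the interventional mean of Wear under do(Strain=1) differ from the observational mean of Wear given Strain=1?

-1.2

Under do(Strain=1), Strain's equation is replaced by Strain=1 for every unit. Per-unit Wear: -19, -21, -26, -18, -22. Mean = -21.2.
Observing Strain=1 restricts to units where Strain's equation naturally yields 1: Load ∈ {-1, 1, -2, 2}. In that subpopulation Wear = -19, -21, -18, -22, mean -20.
Difference = -21.2 − (-20) = -1.2.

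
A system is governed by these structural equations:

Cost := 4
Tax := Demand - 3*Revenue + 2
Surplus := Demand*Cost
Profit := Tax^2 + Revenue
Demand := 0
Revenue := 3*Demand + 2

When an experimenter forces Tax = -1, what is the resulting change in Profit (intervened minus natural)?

Intervening sets Tax = -1 and removes its equation (Tax := Demand - 3*Revenue + 2).
Revenue = 3*Demand + 2  [with Demand=0]  = 2
Profit = Tax^2 + Revenue  [with Tax=-1, Revenue=2]  = 3
Without intervention: Revenue = 3*Demand + 2  [with Demand=0]  = 2; Tax = Demand - 3*Revenue + 2  [with Demand=0, Revenue=2]  = -4; Profit = Tax^2 + Revenue  [with Tax=-4, Revenue=2]  = 18.
Change = 3 − 18 = -15.

-15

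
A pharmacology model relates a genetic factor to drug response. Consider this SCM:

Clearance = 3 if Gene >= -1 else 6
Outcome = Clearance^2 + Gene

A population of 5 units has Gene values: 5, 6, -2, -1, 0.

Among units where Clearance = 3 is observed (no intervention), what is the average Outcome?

E[Outcome|Clearance=3] averages over only the 4 units with Clearance=3 (Gene = 5, 6, -1, 0): Outcome = 14, 15, 8, 9, mean 11.5.

11.5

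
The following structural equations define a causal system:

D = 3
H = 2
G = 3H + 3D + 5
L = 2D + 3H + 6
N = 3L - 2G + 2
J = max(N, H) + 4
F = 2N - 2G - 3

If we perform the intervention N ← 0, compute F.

Under do(N=0), the mechanism N = 3L - 2G + 2 is discarded; N is fixed at 0.
G = 3H + 3D + 5  [with H=2, D=3]  = 20
F = 2N - 2G - 3  [with N=0, G=20]  = -43

-43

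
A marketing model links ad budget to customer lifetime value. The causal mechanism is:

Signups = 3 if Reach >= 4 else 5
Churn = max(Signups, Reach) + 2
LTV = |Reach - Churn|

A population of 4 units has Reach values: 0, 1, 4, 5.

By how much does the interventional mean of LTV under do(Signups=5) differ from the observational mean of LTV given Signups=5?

-2

The intervention sets Signups=5 in all 4 units regardless of Reach. Recomputing LTV per unit gives 7, 6, 3, 2; average 4.5.
Observing Signups=5 restricts to units where Signups's equation naturally yields 5: Reach ∈ {0, 1}. In that subpopulation LTV = 7, 6, mean 6.5.
Difference = 4.5 − 6.5 = -2.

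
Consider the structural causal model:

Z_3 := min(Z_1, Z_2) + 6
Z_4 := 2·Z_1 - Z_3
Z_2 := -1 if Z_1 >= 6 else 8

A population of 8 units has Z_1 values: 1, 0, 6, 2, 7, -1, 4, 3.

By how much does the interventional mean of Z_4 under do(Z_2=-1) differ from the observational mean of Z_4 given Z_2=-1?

Under do(Z_2=-1), Z_2's equation is replaced by Z_2=-1 for every unit. Per-unit Z_4: -3, -5, 7, -1, 9, -7, 3, 1. Mean = 0.5.
E[Z_4|Z_2=-1] averages over only the 2 units with Z_2=-1 (Z_1 = 6, 7): Z_4 = 7, 9, mean 8.
Difference = 0.5 − 8 = -7.5.

-7.5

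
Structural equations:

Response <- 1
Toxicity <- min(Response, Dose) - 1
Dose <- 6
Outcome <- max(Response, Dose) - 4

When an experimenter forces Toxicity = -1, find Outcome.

2

The intervention breaks the incoming arrows to Toxicity: Toxicity <- min(Response, Dose) - 1 no longer applies, and Toxicity = -1.
Outcome is not downstream of the intervention, so its value is determined by the original equations.
Outcome = max(Response, Dose) - 4  [with Response=1, Dose=6]  = 2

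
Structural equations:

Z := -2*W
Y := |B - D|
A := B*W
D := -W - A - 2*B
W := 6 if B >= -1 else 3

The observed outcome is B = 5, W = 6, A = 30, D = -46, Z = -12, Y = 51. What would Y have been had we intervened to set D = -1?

6

Under do(D=-1), the mechanism D := -W - A - 2*B is discarded; D is fixed at -1.
Y = |B - D|  [with B=5, D=-1]  = 6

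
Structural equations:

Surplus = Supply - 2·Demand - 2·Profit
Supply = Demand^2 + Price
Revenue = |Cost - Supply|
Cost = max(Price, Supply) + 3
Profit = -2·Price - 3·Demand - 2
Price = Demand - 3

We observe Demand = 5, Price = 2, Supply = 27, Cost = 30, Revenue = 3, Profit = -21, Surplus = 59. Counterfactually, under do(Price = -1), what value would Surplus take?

Under do(Price=-1), the mechanism Price = Demand - 3 is discarded; Price is fixed at -1.
Supply = Demand^2 + Price  [with Demand=5, Price=-1]  = 24
Profit = -2·Price - 3·Demand - 2  [with Price=-1, Demand=5]  = -15
Surplus = Supply - 2·Demand - 2·Profit  [with Supply=24, Demand=5, Profit=-15]  = 44

44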